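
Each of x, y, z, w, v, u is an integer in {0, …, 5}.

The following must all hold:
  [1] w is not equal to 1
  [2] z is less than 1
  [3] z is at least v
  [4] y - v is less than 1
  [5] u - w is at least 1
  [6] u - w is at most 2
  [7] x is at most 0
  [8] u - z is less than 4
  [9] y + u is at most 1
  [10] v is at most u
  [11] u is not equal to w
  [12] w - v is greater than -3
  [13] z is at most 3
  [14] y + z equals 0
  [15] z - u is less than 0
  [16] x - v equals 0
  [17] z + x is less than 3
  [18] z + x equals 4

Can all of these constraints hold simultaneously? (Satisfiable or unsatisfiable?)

Unsatisfiable

From constraint 13: z ≤ 3. From constraint 7: x ≤ 0. Hence z + x ≤ 3. But constraint 18 requires z + x = 4, and 4 > 3. Contradiction.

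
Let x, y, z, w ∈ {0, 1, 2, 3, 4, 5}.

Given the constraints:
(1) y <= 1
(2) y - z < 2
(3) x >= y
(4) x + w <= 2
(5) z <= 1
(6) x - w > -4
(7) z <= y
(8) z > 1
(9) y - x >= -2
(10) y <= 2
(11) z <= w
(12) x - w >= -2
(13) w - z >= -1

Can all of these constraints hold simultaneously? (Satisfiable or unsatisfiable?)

Unsatisfiable

From constraint 8: z ≥ 2. From constraint 5: z ≤ 1. But 1 < 2, so no value of z works.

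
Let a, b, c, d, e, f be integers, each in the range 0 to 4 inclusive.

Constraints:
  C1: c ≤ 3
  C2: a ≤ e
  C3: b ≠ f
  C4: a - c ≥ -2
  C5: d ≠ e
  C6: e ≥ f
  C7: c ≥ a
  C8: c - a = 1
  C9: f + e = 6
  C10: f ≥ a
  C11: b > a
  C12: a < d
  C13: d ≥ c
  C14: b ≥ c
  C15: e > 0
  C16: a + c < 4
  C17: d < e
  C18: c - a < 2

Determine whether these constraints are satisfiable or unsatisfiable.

Take a = 0, b = 2, c = 1, d = 1, e = 3, f = 3. Then constraint 4: a - c = -1; constraint 8: c - a = 1, and every other listed constraint is also met.

Satisfiable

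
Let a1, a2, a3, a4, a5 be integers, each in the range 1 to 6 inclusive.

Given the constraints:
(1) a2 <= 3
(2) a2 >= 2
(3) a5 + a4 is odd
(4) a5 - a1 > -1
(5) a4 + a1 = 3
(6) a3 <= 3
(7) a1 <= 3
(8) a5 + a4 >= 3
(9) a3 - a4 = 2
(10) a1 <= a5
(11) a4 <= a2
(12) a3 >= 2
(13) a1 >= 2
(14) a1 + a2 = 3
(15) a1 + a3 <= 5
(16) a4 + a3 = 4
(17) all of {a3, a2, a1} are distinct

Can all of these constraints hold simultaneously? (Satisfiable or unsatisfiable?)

Unsatisfiable

Constraints 1, 2, 6, 7, 12, and 13 confine each of a3, a2, a1 to the 2 values {2, 3}.
Constraint 17 requires all 3 of them to be distinct, but only 2 values are available — impossible by the pigeonhole principle.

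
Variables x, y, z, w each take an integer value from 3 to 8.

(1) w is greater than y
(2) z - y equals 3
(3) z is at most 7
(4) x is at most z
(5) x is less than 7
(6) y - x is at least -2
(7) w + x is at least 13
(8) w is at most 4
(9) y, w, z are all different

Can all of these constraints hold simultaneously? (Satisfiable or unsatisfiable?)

From constraint 8: w ≤ 4. From constraints 3 and 4: x ≤ z ≤ 7. Hence w + x ≤ 11. But constraint 7 requires w + x ≥ 13, and 13 > 11. Contradiction.

Unsatisfiable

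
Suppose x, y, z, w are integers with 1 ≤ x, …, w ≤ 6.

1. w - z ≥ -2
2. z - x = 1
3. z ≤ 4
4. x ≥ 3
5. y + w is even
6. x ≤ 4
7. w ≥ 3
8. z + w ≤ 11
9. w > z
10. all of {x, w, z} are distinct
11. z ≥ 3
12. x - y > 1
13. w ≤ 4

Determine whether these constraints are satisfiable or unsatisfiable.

Unsatisfiable

Constraints 3, 4, 6, 7, 11, and 13 confine each of x, w, z to the 2 values {3, 4}.
Constraint 10 requires all 3 of them to be distinct, but only 2 values are available — impossible by the pigeonhole principle.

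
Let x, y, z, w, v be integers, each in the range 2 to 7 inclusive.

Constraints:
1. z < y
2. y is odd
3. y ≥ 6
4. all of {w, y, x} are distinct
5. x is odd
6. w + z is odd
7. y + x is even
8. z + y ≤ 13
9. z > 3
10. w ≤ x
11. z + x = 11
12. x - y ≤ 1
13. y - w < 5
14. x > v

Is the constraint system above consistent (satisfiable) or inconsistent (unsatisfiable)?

Satisfiable

One satisfying assignment is x = 5, y = 7, z = 6, w = 3, v = 3.
For the less obvious constraints — constraint 8: z + y = 13; constraint 11: z + x = 11; constraint 12: x - y = -2 — and the others hold by inspection.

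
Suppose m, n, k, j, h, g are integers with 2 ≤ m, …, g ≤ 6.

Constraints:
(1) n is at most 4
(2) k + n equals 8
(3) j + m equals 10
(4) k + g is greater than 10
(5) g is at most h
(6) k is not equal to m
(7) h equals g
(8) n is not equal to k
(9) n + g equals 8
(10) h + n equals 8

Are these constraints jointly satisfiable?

Satisfiable

One satisfying assignment is m = 4, n = 2, k = 6, j = 6, h = 6, g = 6.
For the less obvious constraints — constraint 2: k + n = 8; constraint 3: j + m = 10; constraint 4: k + g = 12 — and the others hold by inspection.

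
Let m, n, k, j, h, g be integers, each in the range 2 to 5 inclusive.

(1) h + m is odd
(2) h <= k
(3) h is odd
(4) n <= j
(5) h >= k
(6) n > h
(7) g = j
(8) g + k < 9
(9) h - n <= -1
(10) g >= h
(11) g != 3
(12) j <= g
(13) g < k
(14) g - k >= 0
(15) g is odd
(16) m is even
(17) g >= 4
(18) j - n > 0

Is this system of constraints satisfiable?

Constraints 5, 9, 12, 13, and 18 give j ≤ g, g < k, k ≤ h, h < n, n < j. Chaining: j ≤ g < k ≤ h < n < j, which forces j < j — impossible.

Unsatisfiable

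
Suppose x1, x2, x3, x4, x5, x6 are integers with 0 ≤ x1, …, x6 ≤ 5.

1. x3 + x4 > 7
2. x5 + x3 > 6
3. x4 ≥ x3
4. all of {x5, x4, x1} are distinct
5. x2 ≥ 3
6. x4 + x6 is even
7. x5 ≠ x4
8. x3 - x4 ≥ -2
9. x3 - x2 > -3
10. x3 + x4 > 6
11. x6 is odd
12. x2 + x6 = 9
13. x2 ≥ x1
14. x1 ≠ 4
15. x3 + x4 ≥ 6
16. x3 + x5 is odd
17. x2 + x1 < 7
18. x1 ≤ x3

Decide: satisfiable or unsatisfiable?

Satisfiable

Take x1 = 2, x2 = 4, x3 = 3, x4 = 5, x5 = 4, x6 = 5. Then constraint 1: x3 + x4 = 8; constraint 2: x5 + x3 = 7, and every other listed constraint is also met.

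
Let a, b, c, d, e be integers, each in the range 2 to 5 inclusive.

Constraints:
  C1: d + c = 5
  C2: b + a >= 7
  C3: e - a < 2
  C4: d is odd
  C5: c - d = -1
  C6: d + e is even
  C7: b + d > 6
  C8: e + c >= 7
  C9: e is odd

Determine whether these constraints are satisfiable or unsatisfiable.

Satisfiable

Take a = 5, b = 5, c = 2, d = 3, e = 5. Then constraint 1: d + c = 5; constraint 2: b + a = 10; constraint 3: e - a = 0, and every other listed constraint is also met.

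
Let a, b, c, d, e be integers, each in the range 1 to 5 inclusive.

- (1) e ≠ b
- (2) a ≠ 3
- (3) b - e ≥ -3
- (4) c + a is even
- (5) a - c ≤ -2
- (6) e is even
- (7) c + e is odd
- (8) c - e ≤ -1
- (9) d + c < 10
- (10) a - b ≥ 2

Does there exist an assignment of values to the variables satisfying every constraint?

Constraints 3, 5, 8, and 10 give b − e ≥ -3, e − c ≥ 1, c − a ≥ 2, a − b ≥ 2.
Adding all 4 inequalities: the left sides telescope to 0, and the right sides sum to (-3) + 1 + 2 + 2 = 2. So 0 ≥ 2, which is false.

Unsatisfiable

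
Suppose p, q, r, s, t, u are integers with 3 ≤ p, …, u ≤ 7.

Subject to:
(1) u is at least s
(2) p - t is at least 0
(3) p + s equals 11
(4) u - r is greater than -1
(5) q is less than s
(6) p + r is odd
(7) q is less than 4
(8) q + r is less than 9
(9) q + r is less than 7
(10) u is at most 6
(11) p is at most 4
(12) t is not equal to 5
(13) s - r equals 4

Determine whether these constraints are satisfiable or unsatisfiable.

From constraint 11: p ≤ 4. From constraints 1 and 10: s ≤ u ≤ 6. Hence p + s ≤ 10. But constraint 3 requires p + s = 11, and 11 > 10. Contradiction.

Unsatisfiable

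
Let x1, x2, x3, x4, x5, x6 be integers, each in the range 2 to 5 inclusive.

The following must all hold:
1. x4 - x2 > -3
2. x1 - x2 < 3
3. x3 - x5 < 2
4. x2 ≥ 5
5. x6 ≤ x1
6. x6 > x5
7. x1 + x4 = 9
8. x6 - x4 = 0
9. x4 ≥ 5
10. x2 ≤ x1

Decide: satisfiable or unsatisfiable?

From constraints 4 and 10: x1 ≥ x2 ≥ 5. From constraint 9: x4 ≥ 5. Hence x1 + x4 ≥ 10. But constraint 7 requires x1 + x4 = 9, and 9 < 10. Contradiction.

Unsatisfiable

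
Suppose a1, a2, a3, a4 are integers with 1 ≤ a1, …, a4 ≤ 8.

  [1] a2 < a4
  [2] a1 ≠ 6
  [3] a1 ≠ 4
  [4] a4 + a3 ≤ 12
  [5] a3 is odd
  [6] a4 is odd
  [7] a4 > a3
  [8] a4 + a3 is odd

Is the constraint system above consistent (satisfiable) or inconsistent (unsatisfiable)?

Unsatisfiable

Constraint 6 makes a4 odd and constraint 5 makes a3 odd, so a4 + a3 must be even. Constraint 8 says a4 + a3 is odd — contradiction.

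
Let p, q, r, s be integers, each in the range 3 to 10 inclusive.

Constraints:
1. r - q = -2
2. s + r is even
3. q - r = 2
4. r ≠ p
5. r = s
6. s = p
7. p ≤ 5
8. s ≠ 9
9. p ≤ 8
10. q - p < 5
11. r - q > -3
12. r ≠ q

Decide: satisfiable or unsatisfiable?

Unsatisfiable

From constraints 5 and 6, r = s = p, so r = p. But constraint 4 says r ≠ p. Contradiction.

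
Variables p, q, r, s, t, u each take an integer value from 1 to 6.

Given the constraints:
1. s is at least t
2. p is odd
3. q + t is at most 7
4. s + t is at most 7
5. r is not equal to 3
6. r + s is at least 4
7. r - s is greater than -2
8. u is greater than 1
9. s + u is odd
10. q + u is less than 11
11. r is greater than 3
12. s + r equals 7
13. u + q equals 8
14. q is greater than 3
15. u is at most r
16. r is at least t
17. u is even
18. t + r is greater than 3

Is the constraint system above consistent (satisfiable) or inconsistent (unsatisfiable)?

Take p = 3, q = 4, r = 4, s = 3, t = 1, u = 4. Then constraint 3: q + t = 5; constraint 4: s + t = 4, and every other listed constraint is also met.

Satisfiable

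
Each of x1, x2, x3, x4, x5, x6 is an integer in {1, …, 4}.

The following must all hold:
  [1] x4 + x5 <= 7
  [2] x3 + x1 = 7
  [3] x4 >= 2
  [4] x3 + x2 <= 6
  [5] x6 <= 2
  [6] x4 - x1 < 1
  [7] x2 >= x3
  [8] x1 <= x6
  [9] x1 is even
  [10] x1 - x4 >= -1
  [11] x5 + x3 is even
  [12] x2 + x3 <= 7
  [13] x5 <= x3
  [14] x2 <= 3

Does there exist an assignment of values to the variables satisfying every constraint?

From constraints 7 and 14: x3 ≤ x2 ≤ 3. From constraints 5 and 8: x1 ≤ x6 ≤ 2. Hence x3 + x1 ≤ 5. But constraint 2 requires x3 + x1 = 7, and 7 > 5. Contradiction.

Unsatisfiable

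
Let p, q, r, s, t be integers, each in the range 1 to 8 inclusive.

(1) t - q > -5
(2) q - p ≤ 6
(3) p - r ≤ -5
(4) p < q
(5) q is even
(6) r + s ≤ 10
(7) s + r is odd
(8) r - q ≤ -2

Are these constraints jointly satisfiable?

Constraints 2, 3, and 8 give r − p ≥ 5, p − q ≥ -6, q − r ≥ 2.
Adding all 3 inequalities: the left sides telescope to 0, and the right sides sum to 5 + (-6) + 2 = 1. So 0 ≥ 1, which is false.

Unsatisfiable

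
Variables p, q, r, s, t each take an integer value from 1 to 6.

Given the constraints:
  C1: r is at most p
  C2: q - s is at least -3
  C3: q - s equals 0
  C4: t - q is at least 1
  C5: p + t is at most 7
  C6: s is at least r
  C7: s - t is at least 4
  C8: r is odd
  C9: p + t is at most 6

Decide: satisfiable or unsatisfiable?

Unsatisfiable

Constraints 2, 4, and 7 give q − s ≥ -3, s − t ≥ 4, t − q ≥ 1.
Adding all 3 inequalities: the left sides telescope to 0, and the right sides sum to (-3) + 4 + 1 = 2. So 0 ≥ 2, which is false.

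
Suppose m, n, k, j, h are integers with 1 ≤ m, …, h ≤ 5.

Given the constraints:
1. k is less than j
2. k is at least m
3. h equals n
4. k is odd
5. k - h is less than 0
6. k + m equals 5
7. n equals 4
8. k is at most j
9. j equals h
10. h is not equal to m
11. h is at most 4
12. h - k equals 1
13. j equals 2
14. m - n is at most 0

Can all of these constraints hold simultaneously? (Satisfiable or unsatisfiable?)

Constraint 13 fixes j = 2 and constraint 7 fixes n = 4. Constraints 3 and 9 give j = h = n, so j = n. But 2 ≠ 4 — contradiction.

Unsatisfiable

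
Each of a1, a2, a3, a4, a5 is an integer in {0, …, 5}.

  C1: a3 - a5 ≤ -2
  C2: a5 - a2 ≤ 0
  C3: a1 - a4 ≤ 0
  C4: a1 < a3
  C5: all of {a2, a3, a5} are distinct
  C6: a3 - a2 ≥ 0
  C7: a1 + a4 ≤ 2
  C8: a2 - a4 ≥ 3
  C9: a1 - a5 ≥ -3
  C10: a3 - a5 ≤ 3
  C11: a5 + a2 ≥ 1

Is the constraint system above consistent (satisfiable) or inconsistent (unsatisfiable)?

Unsatisfiable

Constraints 1, 3, 6, 8, and 9 give a1 − a5 ≥ -3, a5 − a3 ≥ 2, a3 − a2 ≥ 0, a2 − a4 ≥ 3, a4 − a1 ≥ 0.
Adding all 5 inequalities: the left sides telescope to 0, and the right sides sum to (-3) + 2 + 0 + 3 + 0 = 2. So 0 ≥ 2, which is false.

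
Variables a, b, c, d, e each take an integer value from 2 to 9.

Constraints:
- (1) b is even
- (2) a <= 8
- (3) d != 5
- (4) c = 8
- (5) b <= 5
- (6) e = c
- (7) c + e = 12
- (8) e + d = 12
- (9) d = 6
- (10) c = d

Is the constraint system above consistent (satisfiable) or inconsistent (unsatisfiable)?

Constraint 4 fixes c = 8 and constraint 9 fixes d = 6, but constraint 10 requires c = d. Since 8 ≠ 6, contradiction.

Unsatisfiable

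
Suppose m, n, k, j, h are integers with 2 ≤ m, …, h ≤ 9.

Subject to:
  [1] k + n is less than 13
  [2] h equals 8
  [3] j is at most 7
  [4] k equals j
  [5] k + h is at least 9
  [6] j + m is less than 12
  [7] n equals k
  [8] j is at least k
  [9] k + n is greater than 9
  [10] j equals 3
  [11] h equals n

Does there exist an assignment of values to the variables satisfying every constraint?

Constraint 2 fixes h = 8 and constraint 10 fixes j = 3. Constraints 4, 7, and 11 give h = n = k = j, so h = j. But 8 ≠ 3 — contradiction.

Unsatisfiable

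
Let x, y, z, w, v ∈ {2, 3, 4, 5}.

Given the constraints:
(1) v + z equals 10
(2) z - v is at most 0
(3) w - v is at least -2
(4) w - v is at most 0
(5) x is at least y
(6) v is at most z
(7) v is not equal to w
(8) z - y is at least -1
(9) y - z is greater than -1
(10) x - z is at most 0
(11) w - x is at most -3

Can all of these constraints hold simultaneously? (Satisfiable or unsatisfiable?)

Constraints 2, 3, 10, and 11 give w − v ≥ -2, v − z ≥ 0, z − x ≥ 0, x − w ≥ 3.
Adding all 4 inequalities: the left sides telescope to 0, and the right sides sum to (-2) + 0 + 0 + 3 = 1. So 0 ≥ 1, which is false.

Unsatisfiable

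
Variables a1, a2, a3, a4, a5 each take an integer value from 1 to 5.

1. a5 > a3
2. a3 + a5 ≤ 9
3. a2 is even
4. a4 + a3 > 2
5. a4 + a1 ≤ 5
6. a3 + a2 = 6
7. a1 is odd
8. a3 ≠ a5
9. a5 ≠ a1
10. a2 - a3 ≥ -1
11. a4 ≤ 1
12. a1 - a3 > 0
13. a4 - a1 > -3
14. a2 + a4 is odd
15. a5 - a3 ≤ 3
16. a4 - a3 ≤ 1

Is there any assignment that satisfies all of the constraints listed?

Try a1 = 3, a2 = 4, a3 = 2, a4 = 1, a5 = 4.
Check constraint 2: a3 + a5 = 6; constraint 4: a4 + a3 = 3; constraint 5: a4 + a1 = 4. The remaining constraints are straightforward to verify.

Satisfiable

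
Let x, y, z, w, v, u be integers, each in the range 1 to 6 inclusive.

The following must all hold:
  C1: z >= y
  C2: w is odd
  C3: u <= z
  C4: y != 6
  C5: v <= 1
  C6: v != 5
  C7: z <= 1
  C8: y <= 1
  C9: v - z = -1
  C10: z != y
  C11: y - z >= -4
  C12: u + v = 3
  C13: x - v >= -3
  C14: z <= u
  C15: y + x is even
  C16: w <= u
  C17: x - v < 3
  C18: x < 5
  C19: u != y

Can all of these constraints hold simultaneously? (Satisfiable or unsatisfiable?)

Unsatisfiable

From constraints 3 and 7: u ≤ z ≤ 1. From constraint 5: v ≤ 1. Hence u + v ≤ 2. But constraint 12 requires u + v = 3, and 3 > 2. Contradiction.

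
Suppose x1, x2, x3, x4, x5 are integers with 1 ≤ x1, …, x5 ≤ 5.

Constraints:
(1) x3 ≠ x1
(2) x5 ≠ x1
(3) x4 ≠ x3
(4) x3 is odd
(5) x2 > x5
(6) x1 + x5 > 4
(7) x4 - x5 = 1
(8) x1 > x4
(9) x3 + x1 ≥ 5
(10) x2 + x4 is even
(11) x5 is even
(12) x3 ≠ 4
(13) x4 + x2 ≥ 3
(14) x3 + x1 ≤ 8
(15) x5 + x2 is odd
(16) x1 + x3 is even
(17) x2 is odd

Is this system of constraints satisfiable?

Satisfiable

The assignment x1 = 5, x2 = 3, x3 = 1, x4 = 3, x5 = 2 works:
  constraint 6 holds since x1 + x5 = 7.
  constraint 7 holds since x4 - x5 = 1.
  constraint 9 holds since x3 + x1 = 6.
The rest check out directly.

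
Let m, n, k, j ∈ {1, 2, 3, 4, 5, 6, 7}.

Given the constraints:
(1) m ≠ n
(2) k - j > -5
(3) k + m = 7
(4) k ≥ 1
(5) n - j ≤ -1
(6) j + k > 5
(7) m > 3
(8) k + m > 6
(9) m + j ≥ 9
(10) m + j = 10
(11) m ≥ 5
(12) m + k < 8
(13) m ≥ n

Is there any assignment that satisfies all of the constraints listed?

Satisfiable

Take m = 5, n = 2, k = 2, j = 5. Then constraint 2: k - j = -3; constraint 3: k + m = 7, and every other listed constraint is also met.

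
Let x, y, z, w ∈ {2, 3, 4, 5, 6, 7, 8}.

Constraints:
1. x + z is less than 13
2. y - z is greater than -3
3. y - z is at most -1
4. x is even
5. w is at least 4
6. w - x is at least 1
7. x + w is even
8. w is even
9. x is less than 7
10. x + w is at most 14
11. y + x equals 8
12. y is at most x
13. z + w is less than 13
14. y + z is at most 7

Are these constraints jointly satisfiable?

Try x = 6, y = 2, z = 4, w = 8.
Check constraint 1: x + z = 10; constraint 2: y - z = -2. The remaining constraints are straightforward to verify.

Satisfiable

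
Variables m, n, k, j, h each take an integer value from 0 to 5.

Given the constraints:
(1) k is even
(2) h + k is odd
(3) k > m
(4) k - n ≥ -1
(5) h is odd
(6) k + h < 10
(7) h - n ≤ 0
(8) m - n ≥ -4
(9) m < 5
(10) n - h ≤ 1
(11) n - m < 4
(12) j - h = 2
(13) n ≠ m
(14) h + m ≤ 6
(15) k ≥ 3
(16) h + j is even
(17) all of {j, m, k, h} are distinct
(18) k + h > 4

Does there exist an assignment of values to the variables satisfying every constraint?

Satisfiable

Setting (m, n, k, j, h) = (2, 3, 4, 5, 3) satisfies everything: constraint 4: k - n = 1; constraint 6: k + h = 7; constraint 7: h - n = 0, and the others follow.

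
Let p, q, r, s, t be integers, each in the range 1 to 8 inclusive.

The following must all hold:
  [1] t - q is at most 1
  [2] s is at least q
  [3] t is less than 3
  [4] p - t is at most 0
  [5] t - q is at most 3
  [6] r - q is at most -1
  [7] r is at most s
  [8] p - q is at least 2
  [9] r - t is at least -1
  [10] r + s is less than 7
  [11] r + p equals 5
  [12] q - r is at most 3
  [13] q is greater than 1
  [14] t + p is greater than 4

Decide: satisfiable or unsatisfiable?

Constraints 4, 6, 8, and 9 give t − p ≥ 0, p − q ≥ 2, q − r ≥ 1, r − t ≥ -1.
Adding all 4 inequalities: the left sides telescope to 0, and the right sides sum to 0 + 2 + 1 + (-1) = 2. So 0 ≥ 2, which is false.

Unsatisfiable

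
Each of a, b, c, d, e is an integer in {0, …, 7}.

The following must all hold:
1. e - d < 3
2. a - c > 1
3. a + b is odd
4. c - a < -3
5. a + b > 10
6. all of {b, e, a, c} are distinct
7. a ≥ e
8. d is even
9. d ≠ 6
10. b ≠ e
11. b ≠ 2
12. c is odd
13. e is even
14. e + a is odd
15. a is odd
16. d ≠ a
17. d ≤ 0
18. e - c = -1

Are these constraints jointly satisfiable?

Satisfiable

Setting (a, b, c, d, e) = (5, 6, 1, 0, 0) satisfies everything: constraint 1: e - d = 0; constraint 2: a - c = 4, and the others follow.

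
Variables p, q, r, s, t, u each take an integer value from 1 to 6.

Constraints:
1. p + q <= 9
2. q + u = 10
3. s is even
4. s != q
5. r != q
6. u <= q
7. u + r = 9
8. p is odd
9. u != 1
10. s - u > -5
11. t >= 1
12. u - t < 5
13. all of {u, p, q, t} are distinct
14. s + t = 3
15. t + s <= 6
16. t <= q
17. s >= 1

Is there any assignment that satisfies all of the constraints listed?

Satisfiable

The assignment p = 3, q = 6, r = 5, s = 2, t = 1, u = 4 works:
  constraint 1 holds since p + q = 9.
  constraint 2 holds since q + u = 10.
The rest check out directly.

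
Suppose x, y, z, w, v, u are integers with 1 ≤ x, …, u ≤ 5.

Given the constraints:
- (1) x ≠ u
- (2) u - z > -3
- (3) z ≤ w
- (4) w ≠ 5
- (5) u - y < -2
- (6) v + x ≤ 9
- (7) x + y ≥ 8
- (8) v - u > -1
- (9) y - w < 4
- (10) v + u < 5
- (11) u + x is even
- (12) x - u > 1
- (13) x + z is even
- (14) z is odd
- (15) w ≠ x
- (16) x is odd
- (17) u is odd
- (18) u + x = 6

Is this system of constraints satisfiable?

Setting (x, y, z, w, v, u) = (5, 5, 1, 2, 1, 1) satisfies everything: constraint 2: u - z = 0; constraint 5: u - y = -4; constraint 6: v + x = 6, and the others follow.

Satisfiable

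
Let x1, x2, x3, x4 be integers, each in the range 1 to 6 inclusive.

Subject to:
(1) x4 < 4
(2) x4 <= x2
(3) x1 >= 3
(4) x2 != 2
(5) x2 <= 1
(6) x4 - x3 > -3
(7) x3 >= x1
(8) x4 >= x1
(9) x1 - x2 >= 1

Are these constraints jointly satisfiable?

Unsatisfiable

From constraints 3 and 8: x4 ≥ x1 and x1 ≥ 3, so x4 ≥ 3. From constraints 2 and 5: x4 ≤ x2 and x2 ≤ 1, so x4 ≤ 1. But 1 < 3, so no value of x4 works.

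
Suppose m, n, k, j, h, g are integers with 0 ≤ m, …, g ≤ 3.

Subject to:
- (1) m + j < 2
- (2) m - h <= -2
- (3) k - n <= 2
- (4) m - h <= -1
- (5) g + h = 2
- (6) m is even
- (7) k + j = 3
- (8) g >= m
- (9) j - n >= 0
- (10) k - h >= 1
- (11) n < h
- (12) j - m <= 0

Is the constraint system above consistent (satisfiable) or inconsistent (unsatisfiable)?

Constraints 2, 3, 9, 10, and 12 give h − m ≥ 2, m − j ≥ 0, j − n ≥ 0, n − k ≥ -2, k − h ≥ 1.
Adding all 5 inequalities: the left sides telescope to 0, and the right sides sum to 2 + 0 + 0 + (-2) + 1 = 1. So 0 ≥ 1, which is false.

Unsatisfiable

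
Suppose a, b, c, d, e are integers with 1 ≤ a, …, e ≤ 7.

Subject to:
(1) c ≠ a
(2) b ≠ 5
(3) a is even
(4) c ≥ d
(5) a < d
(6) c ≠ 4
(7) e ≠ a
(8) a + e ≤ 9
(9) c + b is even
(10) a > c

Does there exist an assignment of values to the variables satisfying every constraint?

Unsatisfiable

Constraints 4, 5, and 10 give c < a, a < d, d ≤ c. Chaining: c < a < d ≤ c, which forces c < c — impossible.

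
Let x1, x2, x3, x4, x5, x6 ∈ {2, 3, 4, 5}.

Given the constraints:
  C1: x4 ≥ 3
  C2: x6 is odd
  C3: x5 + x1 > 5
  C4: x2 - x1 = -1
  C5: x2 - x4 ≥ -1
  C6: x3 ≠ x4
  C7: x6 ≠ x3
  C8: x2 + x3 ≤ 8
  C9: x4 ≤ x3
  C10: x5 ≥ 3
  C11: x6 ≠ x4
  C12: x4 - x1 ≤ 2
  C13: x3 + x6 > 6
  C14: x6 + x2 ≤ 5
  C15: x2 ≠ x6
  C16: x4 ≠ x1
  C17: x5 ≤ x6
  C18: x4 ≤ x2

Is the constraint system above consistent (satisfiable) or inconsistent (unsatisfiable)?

From constraints 10 and 17: x6 ≥ x5 ≥ 3. From constraints 1 and 18: x2 ≥ x4 ≥ 3. Hence x6 + x2 ≥ 6. But constraint 14 requires x6 + x2 ≤ 5, and 5 < 6. Contradiction.

Unsatisfiable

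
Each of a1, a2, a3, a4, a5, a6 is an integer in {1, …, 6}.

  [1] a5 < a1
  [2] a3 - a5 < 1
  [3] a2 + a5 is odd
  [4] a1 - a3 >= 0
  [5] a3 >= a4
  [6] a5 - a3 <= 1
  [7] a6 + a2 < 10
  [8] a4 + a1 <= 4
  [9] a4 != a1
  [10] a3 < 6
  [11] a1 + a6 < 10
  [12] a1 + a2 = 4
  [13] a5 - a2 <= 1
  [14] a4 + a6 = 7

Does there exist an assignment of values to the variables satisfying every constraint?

Setting (a1, a2, a3, a4, a5, a6) = (3, 1, 1, 1, 2, 6) satisfies everything: constraint 2: a3 - a5 = -1; constraint 4: a1 - a3 = 2; constraint 6: a5 - a3 = 1, and the others follow.

Satisfiable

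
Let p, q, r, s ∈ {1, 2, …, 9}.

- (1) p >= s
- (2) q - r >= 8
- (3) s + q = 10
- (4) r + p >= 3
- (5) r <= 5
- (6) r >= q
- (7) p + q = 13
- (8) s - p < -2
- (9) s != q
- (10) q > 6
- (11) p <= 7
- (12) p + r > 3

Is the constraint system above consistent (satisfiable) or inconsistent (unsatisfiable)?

Unsatisfiable

From constraint 11: p ≤ 7. From constraints 5 and 6: q ≤ r ≤ 5. Hence p + q ≤ 12. But constraint 7 requires p + q = 13, and 13 > 12. Contradiction.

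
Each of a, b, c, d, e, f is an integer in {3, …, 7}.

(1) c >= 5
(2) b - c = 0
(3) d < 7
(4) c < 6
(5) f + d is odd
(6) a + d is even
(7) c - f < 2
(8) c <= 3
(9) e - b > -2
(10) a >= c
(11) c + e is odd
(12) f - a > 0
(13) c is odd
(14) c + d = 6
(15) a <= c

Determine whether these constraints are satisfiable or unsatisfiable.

Unsatisfiable

From constraint 1: c ≥ 5. From constraint 8: c ≤ 3. But 3 < 5, so no value of c works.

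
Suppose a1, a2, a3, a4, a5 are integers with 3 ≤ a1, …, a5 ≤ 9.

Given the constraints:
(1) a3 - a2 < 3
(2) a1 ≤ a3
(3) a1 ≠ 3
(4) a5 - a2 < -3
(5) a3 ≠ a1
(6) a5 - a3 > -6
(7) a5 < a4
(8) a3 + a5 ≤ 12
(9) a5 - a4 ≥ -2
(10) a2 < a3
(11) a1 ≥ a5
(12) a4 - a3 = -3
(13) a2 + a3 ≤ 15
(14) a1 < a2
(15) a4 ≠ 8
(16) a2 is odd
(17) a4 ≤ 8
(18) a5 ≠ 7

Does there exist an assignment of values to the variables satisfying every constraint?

Satisfiable

Setting (a1, a2, a3, a4, a5) = (6, 7, 8, 5, 3) satisfies everything: constraint 1: a3 - a2 = 1; constraint 4: a5 - a2 = -4; constraint 6: a5 - a3 = -5, and the others follow.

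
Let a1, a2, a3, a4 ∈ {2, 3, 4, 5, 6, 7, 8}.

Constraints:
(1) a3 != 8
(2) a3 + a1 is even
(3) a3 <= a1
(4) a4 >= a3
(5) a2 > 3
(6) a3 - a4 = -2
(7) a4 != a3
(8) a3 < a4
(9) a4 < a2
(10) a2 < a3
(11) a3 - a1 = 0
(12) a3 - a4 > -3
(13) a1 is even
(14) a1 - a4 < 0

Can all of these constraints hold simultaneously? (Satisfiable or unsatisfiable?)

Constraints 3, 9, 10, and 14 give a1 < a4, a4 < a2, a2 < a3, a3 ≤ a1. Chaining: a1 < a4 < a2 < a3 ≤ a1, which forces a1 < a1 — impossible.

Unsatisfiable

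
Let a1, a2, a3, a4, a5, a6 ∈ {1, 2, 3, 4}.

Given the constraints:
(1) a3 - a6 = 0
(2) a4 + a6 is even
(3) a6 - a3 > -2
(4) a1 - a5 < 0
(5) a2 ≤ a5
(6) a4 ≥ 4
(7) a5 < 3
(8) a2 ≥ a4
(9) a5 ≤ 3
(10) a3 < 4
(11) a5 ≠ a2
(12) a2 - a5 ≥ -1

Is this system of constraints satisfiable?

Unsatisfiable

From constraints 6 and 8: a2 ≥ a4 and a4 ≥ 4, so a2 ≥ 4. From constraints 5 and 9: a2 ≤ a5 and a5 ≤ 3, so a2 ≤ 3. But 3 < 4, so no value of a2 works.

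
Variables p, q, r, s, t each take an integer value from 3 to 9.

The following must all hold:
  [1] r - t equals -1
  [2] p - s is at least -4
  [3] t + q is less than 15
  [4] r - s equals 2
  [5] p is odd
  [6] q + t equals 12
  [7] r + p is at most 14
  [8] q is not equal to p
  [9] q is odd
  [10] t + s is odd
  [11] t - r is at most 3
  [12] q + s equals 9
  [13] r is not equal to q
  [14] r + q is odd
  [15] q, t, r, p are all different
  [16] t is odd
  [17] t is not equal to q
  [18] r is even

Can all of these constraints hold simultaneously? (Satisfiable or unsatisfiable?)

Satisfiable

Try p = 5, q = 3, r = 8, s = 6, t = 9.
Check constraint 1: r - t = -1; constraint 2: p - s = -1; constraint 3: t + q = 12. The remaining constraints are straightforward to verify.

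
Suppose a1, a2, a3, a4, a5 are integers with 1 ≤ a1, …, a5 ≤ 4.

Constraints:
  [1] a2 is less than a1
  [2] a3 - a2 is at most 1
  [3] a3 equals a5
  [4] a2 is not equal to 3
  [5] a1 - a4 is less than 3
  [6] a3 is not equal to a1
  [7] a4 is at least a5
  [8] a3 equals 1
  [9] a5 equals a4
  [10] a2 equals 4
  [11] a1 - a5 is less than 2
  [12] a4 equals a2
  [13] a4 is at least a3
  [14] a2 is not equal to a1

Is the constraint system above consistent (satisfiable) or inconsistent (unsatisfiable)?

Unsatisfiable

Constraint 8 fixes a3 = 1 and constraint 10 fixes a2 = 4. Constraints 3, 9, and 12 give a3 = a5 = a4 = a2, so a3 = a2. But 1 ≠ 4 — contradiction.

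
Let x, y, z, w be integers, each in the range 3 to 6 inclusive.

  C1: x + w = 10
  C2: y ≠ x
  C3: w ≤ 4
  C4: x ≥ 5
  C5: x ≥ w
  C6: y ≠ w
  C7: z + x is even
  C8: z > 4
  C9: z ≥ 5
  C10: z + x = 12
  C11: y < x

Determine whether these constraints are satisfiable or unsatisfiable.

Setting (x, y, z, w) = (6, 3, 6, 4) satisfies everything: constraint 1: x + w = 10; constraint 10: z + x = 12, and the others follow.

Satisfiable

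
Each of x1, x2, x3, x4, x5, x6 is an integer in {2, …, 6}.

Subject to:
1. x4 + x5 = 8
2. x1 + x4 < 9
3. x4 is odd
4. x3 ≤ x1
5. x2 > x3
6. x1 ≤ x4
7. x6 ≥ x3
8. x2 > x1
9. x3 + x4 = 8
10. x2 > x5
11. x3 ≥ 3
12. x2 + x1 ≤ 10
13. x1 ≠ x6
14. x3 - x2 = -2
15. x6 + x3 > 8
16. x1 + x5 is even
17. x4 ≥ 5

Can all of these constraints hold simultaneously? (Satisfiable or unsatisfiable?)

Take x1 = 3, x2 = 5, x3 = 3, x4 = 5, x5 = 3, x6 = 6. Then constraint 1: x4 + x5 = 8; constraint 2: x1 + x4 = 8, and every other listed constraint is also met.

Satisfiable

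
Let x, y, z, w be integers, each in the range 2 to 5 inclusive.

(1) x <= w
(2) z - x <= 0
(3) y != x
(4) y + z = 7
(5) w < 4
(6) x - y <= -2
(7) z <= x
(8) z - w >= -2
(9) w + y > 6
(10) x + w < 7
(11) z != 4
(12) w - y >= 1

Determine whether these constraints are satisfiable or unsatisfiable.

Unsatisfiable

Constraints 2, 6, 8, and 12 give y − x ≥ 2, x − z ≥ 0, z − w ≥ -2, w − y ≥ 1.
Adding all 4 inequalities: the left sides telescope to 0, and the right sides sum to 2 + 0 + (-2) + 1 = 1. So 0 ≥ 1, which is false.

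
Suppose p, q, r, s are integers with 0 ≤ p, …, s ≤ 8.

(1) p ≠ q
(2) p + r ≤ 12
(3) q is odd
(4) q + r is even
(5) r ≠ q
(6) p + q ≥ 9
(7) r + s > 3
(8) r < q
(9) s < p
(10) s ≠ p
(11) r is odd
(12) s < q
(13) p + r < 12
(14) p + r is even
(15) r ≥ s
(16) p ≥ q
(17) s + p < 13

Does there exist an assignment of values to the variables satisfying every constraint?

Satisfiable

Take p = 7, q = 5, r = 3, s = 3. Then constraint 2: p + r = 10; constraint 6: p + q = 12, and every other listed constraint is also met.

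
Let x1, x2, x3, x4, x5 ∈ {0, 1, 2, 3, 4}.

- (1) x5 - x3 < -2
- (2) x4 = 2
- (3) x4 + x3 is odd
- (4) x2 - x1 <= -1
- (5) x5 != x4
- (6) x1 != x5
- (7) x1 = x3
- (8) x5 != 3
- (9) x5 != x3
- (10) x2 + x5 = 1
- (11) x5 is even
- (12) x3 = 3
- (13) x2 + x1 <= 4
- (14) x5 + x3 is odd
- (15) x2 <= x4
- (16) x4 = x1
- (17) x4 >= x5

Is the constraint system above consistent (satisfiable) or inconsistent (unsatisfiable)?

Unsatisfiable

Constraint 2 fixes x4 = 2 and constraint 12 fixes x3 = 3. Constraints 7 and 16 give x4 = x1 = x3, so x4 = x3. But 2 ≠ 3 — contradiction.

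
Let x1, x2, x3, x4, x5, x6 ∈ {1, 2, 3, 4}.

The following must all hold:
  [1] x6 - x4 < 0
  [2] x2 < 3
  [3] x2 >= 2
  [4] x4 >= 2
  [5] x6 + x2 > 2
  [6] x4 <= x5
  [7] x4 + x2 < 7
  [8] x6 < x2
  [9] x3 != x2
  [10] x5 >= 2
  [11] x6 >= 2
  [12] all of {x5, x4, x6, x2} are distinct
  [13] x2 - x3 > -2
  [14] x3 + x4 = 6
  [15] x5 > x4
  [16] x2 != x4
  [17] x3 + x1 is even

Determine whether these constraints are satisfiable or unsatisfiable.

Constraints 3, 4, 10, and 11 confine each of x5, x4, x6, x2 to the 3 values {2, …, 4} (the domain already gives each ≤ 4).
Constraint 12 requires all 4 of them to be distinct, but only 3 values are available — impossible by the pigeonhole principle.

Unsatisfiable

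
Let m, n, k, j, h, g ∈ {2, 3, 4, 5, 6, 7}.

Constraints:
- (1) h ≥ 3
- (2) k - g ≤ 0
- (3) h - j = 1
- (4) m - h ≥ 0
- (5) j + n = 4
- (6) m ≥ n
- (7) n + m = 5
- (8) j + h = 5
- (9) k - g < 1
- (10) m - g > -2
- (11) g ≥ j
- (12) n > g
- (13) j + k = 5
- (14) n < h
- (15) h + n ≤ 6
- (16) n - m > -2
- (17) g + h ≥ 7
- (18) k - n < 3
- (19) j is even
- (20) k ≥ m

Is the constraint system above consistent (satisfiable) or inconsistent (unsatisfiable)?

Unsatisfiable

Constraints 2, 4, 12, 14, and 20 give k ≤ g, g < n, n < h, h ≤ m, m ≤ k. Chaining: k ≤ g < n < h ≤ m ≤ k, which forces k < k — impossible.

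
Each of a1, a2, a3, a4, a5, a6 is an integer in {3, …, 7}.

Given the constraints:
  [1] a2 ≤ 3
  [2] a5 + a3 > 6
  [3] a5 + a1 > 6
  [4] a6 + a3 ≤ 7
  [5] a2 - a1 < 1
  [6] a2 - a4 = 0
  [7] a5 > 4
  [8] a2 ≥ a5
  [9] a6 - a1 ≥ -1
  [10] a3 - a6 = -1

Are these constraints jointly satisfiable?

Unsatisfiable

From constraint 7: a5 ≥ 5. From constraints 1 and 8: a5 ≤ a2 and a2 ≤ 3, so a5 ≤ 3. But 3 < 5, so no value of a5 works.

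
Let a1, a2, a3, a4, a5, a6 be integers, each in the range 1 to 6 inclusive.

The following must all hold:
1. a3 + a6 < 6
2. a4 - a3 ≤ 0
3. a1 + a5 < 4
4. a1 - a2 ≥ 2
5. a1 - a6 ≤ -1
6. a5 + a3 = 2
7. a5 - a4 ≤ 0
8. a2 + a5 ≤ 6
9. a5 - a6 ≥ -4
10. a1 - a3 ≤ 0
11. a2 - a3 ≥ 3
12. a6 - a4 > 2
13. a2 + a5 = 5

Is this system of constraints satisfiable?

Constraints 2, 4, 5, 7, 9, and 11 give a1 − a2 ≥ 2, a2 − a3 ≥ 3, a3 − a4 ≥ 0, a4 − a5 ≥ 0, a5 − a6 ≥ -4, a6 − a1 ≥ 1.
Adding all 6 inequalities: the left sides telescope to 0, and the right sides sum to 2 + 3 + 0 + 0 + (-4) + 1 = 2. So 0 ≥ 2, which is false.

Unsatisfiable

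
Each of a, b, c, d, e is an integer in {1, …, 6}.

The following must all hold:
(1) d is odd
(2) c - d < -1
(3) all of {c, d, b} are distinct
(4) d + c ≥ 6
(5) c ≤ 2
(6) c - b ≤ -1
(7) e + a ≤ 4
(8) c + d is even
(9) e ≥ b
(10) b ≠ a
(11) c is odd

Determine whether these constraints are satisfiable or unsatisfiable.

Satisfiable

One satisfying assignment is a = 1, b = 3, c = 1, d = 5, e = 3.
For the less obvious constraints — constraint 2: c - d = -4; constraint 4: d + c = 6; constraint 6: c - b = -2 — and the others hold by inspection.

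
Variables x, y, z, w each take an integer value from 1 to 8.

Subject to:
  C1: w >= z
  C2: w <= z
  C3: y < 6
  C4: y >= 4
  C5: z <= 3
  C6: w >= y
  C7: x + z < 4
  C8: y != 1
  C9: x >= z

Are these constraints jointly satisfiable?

Unsatisfiable

From constraints 4 and 6: w ≥ y and y ≥ 4, so w ≥ 4. From constraints 2 and 5: w ≤ z and z ≤ 3, so w ≤ 3. But 3 < 4, so no value of w works.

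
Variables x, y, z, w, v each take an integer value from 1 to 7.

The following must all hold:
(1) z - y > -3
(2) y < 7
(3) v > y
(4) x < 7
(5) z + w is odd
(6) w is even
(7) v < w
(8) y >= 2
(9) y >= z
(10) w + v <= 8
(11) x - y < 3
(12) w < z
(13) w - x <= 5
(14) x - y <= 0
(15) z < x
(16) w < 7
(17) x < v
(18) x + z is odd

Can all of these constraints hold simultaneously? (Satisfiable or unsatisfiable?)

Unsatisfiable

Constraints 3, 7, 12, 14, and 15 give v < w, w < z, z < x, x ≤ y, y < v. Chaining: v < w < z < x ≤ y < v, which forces v < v — impossible.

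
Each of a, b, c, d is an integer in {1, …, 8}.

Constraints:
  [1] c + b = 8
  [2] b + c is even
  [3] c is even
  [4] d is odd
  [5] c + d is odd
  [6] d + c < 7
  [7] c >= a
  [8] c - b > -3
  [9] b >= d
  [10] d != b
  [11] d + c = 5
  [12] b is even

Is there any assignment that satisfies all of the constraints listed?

Satisfiable

Setting (a, b, c, d) = (2, 4, 4, 1) satisfies everything: constraint 1: c + b = 8; constraint 6: d + c = 5, and the others follow.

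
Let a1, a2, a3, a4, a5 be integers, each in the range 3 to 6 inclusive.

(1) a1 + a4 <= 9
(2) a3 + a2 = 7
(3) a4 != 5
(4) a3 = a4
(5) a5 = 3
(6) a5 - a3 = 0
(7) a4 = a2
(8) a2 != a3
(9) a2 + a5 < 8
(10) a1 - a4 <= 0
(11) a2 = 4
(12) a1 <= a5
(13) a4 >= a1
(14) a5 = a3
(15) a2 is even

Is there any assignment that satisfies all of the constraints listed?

Constraint 5 fixes a5 = 3 and constraint 11 fixes a2 = 4. Constraints 4, 7, and 14 give a5 = a3 = a4 = a2, so a5 = a2. But 3 ≠ 4 — contradiction.

Unsatisfiable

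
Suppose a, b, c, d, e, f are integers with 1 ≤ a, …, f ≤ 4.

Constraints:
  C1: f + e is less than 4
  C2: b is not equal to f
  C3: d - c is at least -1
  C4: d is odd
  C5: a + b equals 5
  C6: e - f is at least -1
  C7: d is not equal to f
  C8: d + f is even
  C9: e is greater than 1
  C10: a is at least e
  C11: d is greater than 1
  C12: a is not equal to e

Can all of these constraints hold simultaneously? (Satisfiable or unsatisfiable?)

One satisfying assignment is a = 3, b = 2, c = 1, d = 3, e = 2, f = 1.
For the less obvious constraints — constraint 1: f + e = 3; constraint 3: d - c = 2 — and the others hold by inspection.

Satisfiable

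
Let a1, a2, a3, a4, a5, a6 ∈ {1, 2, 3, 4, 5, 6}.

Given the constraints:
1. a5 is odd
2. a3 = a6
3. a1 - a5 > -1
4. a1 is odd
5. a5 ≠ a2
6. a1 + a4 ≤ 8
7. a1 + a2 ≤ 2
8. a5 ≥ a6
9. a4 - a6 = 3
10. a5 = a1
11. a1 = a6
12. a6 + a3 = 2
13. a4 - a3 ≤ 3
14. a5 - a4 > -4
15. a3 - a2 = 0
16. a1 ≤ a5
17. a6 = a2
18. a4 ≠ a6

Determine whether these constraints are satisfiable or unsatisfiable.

From constraints 10, 11, and 17, a5 = a1 = a6 = a2, so a5 = a2. But constraint 5 says a5 ≠ a2. Contradiction.

Unsatisfiable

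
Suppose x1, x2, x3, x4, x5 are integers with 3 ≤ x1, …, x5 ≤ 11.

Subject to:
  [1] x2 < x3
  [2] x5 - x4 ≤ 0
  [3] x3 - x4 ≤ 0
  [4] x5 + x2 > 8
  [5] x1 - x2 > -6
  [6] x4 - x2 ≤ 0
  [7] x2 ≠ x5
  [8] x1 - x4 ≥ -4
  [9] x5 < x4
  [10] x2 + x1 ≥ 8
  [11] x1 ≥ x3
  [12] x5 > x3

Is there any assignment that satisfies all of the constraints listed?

Unsatisfiable

Constraints 1, 6, 9, and 12 give x2 < x3, x3 < x5, x5 < x4, x4 ≤ x2. Chaining: x2 < x3 < x5 < x4 ≤ x2, which forces x2 < x2 — impossible.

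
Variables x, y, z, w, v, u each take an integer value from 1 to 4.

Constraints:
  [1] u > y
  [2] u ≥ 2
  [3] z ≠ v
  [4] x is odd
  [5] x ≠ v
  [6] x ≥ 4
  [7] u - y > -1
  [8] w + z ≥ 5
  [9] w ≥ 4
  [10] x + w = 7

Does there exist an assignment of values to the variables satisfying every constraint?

Unsatisfiable

From constraint 6: x ≥ 4. From constraint 9: w ≥ 4. Hence x + w ≥ 8. But constraint 10 requires x + w = 7, and 7 < 8. Contradiction.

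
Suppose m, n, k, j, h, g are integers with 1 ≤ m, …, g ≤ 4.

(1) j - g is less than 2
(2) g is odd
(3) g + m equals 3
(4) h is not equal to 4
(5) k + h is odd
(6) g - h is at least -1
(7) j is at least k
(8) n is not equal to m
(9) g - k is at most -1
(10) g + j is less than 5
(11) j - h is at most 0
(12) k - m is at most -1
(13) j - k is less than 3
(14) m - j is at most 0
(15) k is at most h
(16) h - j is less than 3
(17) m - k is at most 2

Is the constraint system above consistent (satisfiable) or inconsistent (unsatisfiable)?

Constraints 6, 9, 11, 12, and 14 give j − m ≥ 0, m − k ≥ 1, k − g ≥ 1, g − h ≥ -1, h − j ≥ 0.
Adding all 5 inequalities: the left sides telescope to 0, and the right sides sum to 0 + 1 + 1 + (-1) + 0 = 1. So 0 ≥ 1, which is false.

Unsatisfiable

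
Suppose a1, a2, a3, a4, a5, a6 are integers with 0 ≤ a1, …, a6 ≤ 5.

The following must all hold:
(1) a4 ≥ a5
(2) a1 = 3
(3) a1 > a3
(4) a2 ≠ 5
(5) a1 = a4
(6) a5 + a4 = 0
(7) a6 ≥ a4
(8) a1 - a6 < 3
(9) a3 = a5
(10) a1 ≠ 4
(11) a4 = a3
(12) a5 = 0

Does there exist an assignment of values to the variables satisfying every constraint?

Constraint 2 fixes a1 = 3 and constraint 12 fixes a5 = 0. Constraints 5, 9, and 11 give a1 = a4 = a3 = a5, so a1 = a5. But 3 ≠ 0 — contradiction.

Unsatisfiable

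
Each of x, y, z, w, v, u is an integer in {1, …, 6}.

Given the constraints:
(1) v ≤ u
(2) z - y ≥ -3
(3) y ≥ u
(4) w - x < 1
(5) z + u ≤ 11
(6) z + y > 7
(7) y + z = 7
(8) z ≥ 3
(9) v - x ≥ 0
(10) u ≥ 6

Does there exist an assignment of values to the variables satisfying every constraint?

From constraints 3 and 10: y ≥ u ≥ 6. From constraint 8: z ≥ 3. Hence y + z ≥ 9. But constraint 7 requires y + z = 7, and 7 < 9. Contradiction.

Unsatisfiable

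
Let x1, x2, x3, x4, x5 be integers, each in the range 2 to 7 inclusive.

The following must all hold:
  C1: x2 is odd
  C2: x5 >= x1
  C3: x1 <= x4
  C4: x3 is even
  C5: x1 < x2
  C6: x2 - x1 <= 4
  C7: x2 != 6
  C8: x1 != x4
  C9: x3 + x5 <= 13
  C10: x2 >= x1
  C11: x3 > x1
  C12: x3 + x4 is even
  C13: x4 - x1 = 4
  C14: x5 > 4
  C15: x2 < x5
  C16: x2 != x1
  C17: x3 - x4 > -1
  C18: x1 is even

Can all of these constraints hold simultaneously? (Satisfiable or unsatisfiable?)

Satisfiable

One satisfying assignment is x1 = 2, x2 = 5, x3 = 6, x4 = 6, x5 = 7.
For the less obvious constraints — constraint 6: x2 - x1 = 3; constraint 9: x3 + x5 = 13 — and the others hold by inspection.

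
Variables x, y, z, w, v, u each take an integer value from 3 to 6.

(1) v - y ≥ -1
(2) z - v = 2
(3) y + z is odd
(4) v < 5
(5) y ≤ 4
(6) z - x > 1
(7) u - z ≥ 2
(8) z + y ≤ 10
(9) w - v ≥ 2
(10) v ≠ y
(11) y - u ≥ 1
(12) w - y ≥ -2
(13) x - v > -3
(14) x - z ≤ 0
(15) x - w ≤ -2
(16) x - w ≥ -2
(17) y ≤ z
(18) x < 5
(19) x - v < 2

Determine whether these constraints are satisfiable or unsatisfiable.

Constraints 1, 7, 9, 11, 14, and 16 give z − x ≥ 0, x − w ≥ -2, w − v ≥ 2, v − y ≥ -1, y − u ≥ 1, u − z ≥ 2.
Adding all 6 inequalities: the left sides telescope to 0, and the right sides sum to 0 + (-2) + 2 + (-1) + 1 + 2 = 2. So 0 ≥ 2, which is false.

Unsatisfiable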